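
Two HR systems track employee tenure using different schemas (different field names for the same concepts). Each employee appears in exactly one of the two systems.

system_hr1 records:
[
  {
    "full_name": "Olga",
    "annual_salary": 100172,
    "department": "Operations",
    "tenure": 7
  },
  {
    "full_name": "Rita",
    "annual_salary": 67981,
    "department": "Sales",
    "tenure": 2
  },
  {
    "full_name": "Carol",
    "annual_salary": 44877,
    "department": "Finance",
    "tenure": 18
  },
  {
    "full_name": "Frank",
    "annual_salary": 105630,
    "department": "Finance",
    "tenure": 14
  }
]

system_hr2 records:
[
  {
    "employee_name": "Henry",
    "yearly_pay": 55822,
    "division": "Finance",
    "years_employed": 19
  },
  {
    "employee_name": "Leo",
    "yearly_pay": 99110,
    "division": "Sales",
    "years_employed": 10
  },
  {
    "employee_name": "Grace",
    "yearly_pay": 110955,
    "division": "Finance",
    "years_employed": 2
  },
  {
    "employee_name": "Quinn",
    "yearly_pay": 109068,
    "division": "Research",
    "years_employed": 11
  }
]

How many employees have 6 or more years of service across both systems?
6

Reconcile schemas: "tenure" (system_hr1) = "years_employed" (system_hr2) = years of service

From system_hr1: 3 employees with >= 6 years
From system_hr2: 3 employees with >= 6 years

Total: 3 + 3 = 6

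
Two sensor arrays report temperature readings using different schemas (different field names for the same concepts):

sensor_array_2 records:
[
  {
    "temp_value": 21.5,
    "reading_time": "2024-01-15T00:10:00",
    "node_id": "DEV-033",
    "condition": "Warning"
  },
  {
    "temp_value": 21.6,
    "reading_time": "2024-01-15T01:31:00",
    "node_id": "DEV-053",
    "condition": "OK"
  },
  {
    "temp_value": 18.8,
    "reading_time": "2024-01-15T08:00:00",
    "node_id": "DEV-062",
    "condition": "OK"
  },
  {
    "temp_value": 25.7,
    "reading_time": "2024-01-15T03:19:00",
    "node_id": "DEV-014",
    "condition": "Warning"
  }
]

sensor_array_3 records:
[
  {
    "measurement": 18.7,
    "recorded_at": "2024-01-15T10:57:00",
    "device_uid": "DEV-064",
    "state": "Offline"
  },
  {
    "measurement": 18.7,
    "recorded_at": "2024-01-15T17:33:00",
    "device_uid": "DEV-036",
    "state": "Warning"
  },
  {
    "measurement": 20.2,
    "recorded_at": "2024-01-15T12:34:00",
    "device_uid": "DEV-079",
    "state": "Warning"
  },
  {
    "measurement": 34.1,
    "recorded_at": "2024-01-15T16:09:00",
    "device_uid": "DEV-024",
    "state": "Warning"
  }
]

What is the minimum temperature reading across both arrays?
18.7

Schema mapping: "temp_value" (sensor_array_2) = "measurement" (sensor_array_3) = temperature reading

Minimum in sensor_array_2: 18.8
Minimum in sensor_array_3: 18.7

Overall minimum: min(18.8, 18.7) = 18.7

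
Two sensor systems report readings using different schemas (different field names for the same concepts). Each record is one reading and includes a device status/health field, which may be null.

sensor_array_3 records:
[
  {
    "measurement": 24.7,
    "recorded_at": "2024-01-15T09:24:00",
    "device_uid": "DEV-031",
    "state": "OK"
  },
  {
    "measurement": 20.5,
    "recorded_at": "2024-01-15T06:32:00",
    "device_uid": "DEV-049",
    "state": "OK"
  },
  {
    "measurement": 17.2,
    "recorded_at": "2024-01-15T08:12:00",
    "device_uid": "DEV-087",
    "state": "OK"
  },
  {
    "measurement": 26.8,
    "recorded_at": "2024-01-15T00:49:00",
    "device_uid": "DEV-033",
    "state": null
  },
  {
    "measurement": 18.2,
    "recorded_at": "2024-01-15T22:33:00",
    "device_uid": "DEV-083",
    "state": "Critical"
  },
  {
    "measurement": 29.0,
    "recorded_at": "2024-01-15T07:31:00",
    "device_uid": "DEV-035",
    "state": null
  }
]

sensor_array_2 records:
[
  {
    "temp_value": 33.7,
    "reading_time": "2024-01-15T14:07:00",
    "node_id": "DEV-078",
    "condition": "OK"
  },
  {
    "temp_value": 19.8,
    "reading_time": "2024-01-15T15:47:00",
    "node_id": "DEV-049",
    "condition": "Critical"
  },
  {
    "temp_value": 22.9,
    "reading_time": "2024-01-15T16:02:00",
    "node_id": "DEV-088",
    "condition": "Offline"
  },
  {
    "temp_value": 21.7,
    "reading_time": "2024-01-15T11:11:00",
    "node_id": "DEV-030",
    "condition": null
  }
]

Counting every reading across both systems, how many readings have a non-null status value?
7

Schema mapping: "state" (sensor_array_3) = "condition" (sensor_array_2) = status

Non-null in sensor_array_3: 4
Non-null in sensor_array_2: 3

Total non-null: 4 + 3 = 7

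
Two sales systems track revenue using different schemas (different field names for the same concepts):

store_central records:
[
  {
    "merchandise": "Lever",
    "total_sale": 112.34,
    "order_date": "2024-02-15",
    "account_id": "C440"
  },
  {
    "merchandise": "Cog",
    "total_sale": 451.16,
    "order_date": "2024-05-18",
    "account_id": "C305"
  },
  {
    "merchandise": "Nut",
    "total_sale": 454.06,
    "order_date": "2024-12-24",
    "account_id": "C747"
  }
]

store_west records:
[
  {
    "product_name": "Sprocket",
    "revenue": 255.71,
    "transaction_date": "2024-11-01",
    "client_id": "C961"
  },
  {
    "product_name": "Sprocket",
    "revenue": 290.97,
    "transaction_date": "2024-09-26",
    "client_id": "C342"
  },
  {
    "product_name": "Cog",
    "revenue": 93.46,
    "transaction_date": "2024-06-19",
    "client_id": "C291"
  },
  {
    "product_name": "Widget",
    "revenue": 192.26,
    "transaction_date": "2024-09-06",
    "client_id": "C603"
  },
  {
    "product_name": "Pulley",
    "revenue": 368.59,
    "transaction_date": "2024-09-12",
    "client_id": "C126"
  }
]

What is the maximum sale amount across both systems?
454.06

Reconcile: "total_sale" (store_central) = "revenue" (store_west) = sale amount

Maximum in store_central: 454.06
Maximum in store_west: 368.59

Overall maximum: max(454.06, 368.59) = 454.06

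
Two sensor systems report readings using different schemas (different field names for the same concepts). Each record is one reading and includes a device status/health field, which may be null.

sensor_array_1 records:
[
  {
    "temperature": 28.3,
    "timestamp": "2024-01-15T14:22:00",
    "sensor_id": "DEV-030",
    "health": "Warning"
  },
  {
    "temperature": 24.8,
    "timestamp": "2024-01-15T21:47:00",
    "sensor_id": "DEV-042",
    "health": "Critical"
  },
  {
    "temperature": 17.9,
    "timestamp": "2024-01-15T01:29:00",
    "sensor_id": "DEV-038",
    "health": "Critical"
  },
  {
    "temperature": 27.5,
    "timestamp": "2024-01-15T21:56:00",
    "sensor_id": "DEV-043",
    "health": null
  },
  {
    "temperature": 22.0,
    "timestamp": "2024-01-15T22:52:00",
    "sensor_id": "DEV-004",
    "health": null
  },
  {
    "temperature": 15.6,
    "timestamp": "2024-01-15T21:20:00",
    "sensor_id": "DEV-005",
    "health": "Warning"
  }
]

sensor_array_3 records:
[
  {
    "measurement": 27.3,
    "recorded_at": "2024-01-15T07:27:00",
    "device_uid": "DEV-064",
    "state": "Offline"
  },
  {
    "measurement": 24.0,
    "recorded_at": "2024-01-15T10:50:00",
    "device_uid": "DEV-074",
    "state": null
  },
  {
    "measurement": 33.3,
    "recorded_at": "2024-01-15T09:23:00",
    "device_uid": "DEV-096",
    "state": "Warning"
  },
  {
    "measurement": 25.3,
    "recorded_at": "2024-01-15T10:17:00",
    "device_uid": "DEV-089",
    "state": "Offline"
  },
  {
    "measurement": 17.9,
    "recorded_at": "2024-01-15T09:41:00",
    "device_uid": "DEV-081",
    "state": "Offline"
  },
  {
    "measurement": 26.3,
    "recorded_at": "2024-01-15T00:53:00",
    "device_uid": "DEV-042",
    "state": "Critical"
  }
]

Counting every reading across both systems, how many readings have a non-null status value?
9

Schema mapping: "health" (sensor_array_1) = "state" (sensor_array_3) = status

Non-null in sensor_array_1: 4
Non-null in sensor_array_3: 5

Total non-null: 4 + 5 = 9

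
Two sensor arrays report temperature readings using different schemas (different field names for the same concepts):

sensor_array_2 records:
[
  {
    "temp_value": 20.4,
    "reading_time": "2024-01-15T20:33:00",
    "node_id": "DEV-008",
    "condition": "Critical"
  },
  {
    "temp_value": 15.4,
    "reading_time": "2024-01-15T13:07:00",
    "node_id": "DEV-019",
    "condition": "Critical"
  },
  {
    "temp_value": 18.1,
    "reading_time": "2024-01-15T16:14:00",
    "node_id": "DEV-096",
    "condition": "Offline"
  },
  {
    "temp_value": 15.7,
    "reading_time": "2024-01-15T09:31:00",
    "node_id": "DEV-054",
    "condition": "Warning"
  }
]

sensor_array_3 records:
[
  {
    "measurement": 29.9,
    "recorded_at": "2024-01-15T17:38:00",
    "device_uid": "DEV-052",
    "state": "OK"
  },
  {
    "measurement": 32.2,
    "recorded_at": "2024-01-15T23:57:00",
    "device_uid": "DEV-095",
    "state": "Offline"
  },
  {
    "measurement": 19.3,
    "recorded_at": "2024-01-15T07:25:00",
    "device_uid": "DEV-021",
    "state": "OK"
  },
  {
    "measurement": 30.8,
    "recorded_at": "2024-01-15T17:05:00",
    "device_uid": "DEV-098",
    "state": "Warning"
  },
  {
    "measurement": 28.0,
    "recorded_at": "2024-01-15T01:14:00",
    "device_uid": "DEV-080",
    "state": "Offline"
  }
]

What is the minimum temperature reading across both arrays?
15.4

Schema mapping: "temp_value" (sensor_array_2) = "measurement" (sensor_array_3) = temperature reading

Minimum in sensor_array_2: 15.4
Minimum in sensor_array_3: 19.3

Overall minimum: min(15.4, 19.3) = 15.4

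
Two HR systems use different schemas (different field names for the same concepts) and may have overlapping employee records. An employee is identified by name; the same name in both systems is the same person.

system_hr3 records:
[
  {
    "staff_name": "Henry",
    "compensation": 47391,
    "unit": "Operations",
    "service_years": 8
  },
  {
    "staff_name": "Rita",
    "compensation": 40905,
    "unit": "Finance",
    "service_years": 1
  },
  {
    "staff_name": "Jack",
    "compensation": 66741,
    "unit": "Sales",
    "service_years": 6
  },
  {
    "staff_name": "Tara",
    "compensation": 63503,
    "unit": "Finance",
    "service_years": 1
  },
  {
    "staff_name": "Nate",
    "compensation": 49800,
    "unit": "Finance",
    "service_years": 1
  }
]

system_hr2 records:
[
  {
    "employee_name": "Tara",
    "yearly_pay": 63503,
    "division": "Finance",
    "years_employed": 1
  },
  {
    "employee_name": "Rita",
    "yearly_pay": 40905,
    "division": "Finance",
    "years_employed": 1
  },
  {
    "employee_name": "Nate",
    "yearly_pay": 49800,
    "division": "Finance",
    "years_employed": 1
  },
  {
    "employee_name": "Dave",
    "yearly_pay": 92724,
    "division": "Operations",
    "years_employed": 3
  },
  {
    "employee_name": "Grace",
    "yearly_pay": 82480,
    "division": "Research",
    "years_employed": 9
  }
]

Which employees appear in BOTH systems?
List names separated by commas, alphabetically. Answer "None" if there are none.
Nate, Rita, Tara

Schema mapping: "staff_name" (system_hr3) = "employee_name" (system_hr2) = employee name

Names in system_hr3: ['Henry', 'Jack', 'Nate', 'Rita', 'Tara']
Names in system_hr2: ['Dave', 'Grace', 'Nate', 'Rita', 'Tara']

Intersection: ['Nate', 'Rita', 'Tara']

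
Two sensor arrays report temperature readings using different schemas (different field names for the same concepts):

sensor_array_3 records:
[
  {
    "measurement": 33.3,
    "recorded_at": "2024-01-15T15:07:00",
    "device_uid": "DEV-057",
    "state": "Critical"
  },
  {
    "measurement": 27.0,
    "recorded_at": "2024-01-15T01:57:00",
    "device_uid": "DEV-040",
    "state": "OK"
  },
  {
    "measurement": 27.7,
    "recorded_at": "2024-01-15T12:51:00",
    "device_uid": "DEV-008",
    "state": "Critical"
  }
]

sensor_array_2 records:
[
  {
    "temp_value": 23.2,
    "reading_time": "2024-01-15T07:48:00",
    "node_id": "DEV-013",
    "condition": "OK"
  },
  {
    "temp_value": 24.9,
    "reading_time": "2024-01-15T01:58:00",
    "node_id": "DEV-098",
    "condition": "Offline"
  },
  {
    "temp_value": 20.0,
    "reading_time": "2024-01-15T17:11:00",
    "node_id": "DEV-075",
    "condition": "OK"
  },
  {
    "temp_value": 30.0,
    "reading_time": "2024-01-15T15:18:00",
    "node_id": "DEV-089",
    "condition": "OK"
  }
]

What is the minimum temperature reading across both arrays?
20.0

Schema mapping: "measurement" (sensor_array_3) = "temp_value" (sensor_array_2) = temperature reading

Minimum in sensor_array_3: 27.0
Minimum in sensor_array_2: 20.0

Overall minimum: min(27.0, 20.0) = 20.0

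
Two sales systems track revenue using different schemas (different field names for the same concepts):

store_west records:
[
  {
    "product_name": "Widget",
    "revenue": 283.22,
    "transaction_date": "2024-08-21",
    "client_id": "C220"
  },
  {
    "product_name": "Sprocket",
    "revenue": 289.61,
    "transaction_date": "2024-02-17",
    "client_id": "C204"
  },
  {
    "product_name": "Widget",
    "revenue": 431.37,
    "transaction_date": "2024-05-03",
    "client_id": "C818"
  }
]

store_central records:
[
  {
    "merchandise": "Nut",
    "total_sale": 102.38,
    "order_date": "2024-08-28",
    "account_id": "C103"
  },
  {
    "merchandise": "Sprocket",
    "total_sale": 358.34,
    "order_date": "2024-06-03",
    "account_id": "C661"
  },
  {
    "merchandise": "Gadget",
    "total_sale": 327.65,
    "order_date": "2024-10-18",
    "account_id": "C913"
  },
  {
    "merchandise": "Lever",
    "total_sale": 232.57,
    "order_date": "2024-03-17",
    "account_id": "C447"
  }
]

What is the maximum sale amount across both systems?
431.37

Reconcile: "revenue" (store_west) = "total_sale" (store_central) = sale amount

Maximum in store_west: 431.37
Maximum in store_central: 358.34

Overall maximum: max(431.37, 358.34) = 431.37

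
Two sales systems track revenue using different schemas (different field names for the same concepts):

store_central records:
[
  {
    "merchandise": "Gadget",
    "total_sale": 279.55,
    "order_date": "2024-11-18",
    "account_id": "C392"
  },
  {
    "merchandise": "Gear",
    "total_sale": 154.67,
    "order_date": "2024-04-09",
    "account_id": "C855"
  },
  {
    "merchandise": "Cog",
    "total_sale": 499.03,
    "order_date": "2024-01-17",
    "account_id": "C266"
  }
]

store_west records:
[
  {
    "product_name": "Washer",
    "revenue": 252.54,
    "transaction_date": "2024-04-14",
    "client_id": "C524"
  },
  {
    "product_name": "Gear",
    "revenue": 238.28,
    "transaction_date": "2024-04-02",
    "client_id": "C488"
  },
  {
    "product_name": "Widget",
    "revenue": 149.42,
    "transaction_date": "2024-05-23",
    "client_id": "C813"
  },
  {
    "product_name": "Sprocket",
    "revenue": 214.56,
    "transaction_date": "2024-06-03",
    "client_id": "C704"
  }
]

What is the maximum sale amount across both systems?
499.03

Reconcile: "total_sale" (store_central) = "revenue" (store_west) = sale amount

Maximum in store_central: 499.03
Maximum in store_west: 252.54

Overall maximum: max(499.03, 252.54) = 499.03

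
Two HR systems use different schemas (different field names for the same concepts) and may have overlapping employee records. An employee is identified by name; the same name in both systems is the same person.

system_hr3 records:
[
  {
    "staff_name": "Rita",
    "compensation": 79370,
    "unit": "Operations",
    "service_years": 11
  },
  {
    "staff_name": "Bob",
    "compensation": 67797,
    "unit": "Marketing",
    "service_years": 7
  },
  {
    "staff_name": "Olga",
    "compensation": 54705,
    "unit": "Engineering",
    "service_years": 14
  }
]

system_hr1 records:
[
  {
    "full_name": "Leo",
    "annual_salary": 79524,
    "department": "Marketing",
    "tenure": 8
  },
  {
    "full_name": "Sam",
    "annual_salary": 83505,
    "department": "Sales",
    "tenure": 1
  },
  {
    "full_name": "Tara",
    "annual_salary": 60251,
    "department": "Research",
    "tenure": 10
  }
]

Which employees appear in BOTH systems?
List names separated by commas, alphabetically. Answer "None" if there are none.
None

Schema mapping: "staff_name" (system_hr3) = "full_name" (system_hr1) = employee name

Names in system_hr3: ['Bob', 'Olga', 'Rita']
Names in system_hr1: ['Leo', 'Sam', 'Tara']

Intersection: None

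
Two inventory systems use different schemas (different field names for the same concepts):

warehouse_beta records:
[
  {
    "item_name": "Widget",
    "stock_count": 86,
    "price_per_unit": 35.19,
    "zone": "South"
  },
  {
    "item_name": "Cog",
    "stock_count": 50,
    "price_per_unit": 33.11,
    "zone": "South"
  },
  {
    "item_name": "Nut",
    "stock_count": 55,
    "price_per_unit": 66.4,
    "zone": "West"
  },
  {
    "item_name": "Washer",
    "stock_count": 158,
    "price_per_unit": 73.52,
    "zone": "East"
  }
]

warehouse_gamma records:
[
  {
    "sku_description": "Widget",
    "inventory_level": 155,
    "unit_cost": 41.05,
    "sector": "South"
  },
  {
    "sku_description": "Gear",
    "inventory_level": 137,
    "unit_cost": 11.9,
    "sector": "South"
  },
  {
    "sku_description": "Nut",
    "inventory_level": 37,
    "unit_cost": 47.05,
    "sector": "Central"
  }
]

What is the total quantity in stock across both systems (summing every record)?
678

To reconcile these schemas, identify the field holding the quantity in stock in each system:
1. In warehouse_beta it is "stock_count"
2. In warehouse_gamma it is "inventory_level"

From warehouse_beta: 86 + 50 + 55 + 158 = 349
From warehouse_gamma: 155 + 137 + 37 = 329

Total: 349 + 329 = 678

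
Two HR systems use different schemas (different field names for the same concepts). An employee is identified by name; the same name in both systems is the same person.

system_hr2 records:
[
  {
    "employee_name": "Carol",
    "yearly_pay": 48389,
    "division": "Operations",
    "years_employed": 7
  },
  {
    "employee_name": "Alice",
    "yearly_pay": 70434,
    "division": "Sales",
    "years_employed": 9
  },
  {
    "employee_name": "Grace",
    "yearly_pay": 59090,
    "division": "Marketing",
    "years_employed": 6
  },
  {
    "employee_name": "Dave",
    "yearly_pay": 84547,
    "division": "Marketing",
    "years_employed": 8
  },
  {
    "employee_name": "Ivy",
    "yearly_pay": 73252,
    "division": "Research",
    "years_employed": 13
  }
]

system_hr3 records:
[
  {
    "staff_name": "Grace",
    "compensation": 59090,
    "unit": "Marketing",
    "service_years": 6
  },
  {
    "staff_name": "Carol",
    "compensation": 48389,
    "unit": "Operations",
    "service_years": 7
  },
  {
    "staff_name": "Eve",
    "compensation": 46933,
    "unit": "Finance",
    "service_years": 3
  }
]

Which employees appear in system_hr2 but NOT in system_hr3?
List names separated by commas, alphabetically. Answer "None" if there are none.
Alice, Dave, Ivy

Schema mapping: "employee_name" (system_hr2) = "staff_name" (system_hr3) = employee name

Names in system_hr2: ['Alice', 'Carol', 'Dave', 'Grace', 'Ivy']
Names in system_hr3: ['Carol', 'Eve', 'Grace']

In system_hr2 but not system_hr3: ['Alice', 'Dave', 'Ivy']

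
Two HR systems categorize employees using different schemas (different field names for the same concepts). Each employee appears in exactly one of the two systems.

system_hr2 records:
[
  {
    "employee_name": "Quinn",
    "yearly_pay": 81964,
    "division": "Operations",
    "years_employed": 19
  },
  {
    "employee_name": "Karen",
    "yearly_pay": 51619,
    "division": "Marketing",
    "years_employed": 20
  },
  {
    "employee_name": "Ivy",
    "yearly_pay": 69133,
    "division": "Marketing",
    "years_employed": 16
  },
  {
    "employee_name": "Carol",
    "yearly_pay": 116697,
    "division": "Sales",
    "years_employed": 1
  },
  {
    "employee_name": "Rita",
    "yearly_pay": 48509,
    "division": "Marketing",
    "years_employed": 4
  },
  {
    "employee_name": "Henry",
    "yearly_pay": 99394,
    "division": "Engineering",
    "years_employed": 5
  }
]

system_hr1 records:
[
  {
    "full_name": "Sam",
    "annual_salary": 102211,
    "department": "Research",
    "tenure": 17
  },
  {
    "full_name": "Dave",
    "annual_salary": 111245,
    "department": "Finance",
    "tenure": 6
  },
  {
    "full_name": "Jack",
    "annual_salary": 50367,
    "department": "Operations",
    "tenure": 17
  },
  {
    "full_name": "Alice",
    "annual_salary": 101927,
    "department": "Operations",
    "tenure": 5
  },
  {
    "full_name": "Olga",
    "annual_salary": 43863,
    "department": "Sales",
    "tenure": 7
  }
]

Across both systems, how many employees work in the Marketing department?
3

Schema mapping: "division" (system_hr2) = "department" (system_hr1) = department

Marketing employees in system_hr2: 3
Marketing employees in system_hr1: 0

Total in Marketing: 3 + 0 = 3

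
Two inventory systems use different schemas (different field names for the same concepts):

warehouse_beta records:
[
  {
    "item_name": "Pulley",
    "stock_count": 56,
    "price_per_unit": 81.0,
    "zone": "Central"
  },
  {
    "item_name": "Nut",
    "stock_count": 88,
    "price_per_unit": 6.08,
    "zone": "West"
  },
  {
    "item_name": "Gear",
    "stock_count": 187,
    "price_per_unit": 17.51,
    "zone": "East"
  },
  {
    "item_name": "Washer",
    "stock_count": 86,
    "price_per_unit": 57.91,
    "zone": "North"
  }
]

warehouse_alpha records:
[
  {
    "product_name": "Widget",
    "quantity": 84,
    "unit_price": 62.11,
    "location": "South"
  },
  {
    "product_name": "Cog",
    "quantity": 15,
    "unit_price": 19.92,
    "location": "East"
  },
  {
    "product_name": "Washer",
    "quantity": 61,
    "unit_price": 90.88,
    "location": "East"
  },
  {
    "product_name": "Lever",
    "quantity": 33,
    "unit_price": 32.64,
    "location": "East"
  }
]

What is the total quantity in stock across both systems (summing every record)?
610

To reconcile these schemas, identify the field holding the quantity in stock in each system:
1. In warehouse_beta it is "stock_count"
2. In warehouse_alpha it is "quantity"

From warehouse_beta: 56 + 88 + 187 + 86 = 417
From warehouse_alpha: 84 + 15 + 61 + 33 = 193

Total: 417 + 193 = 610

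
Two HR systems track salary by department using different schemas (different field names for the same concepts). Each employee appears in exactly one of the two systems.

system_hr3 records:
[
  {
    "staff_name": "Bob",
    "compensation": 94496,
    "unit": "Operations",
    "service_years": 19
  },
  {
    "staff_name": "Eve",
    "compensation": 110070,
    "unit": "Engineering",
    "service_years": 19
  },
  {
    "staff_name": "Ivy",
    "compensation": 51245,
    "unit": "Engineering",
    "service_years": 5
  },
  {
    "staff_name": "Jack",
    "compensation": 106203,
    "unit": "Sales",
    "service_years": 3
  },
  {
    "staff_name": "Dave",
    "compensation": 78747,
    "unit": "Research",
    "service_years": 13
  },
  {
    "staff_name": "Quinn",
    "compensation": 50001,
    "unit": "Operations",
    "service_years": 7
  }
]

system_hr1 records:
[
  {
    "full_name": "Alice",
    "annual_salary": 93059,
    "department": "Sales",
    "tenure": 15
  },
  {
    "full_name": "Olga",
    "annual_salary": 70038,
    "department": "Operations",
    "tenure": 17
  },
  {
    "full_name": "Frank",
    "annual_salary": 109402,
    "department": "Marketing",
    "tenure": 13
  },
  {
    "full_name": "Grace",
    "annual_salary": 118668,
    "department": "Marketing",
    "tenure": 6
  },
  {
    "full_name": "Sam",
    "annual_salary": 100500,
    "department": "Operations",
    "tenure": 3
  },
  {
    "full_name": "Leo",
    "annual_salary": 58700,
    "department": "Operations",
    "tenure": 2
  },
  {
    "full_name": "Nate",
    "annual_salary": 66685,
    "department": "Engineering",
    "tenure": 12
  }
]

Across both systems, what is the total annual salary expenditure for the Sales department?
199262

Schema mappings:
- "unit" (system_hr3) = "department" (system_hr1) = department
- "compensation" (system_hr3) = "annual_salary" (system_hr1) = salary

Sales salaries from system_hr3: 106203
Sales salaries from system_hr1: 93059

Total: 106203 + 93059 = 199262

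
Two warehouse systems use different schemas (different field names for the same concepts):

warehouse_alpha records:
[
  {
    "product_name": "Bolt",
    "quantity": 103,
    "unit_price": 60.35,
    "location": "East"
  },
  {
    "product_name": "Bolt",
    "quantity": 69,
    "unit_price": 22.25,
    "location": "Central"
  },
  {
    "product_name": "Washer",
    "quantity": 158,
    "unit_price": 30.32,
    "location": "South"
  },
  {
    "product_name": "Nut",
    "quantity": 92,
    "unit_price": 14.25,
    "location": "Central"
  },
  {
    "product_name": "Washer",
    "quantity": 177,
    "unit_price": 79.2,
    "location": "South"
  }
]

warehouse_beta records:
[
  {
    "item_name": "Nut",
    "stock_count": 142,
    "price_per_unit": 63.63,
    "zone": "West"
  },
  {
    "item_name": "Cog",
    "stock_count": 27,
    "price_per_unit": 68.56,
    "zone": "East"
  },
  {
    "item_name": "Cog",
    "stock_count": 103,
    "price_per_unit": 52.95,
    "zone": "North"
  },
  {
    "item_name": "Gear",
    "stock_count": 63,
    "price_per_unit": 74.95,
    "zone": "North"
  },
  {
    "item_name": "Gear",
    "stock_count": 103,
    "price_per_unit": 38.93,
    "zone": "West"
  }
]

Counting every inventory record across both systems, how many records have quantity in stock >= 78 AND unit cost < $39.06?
3

Schema mappings:
- "quantity" (warehouse_alpha) = "stock_count" (warehouse_beta) = quantity
- "unit_price" (warehouse_alpha) = "price_per_unit" (warehouse_beta) = unit cost

Records meeting both conditions in warehouse_alpha: 2
Records meeting both conditions in warehouse_beta: 1

Total: 2 + 1 = 3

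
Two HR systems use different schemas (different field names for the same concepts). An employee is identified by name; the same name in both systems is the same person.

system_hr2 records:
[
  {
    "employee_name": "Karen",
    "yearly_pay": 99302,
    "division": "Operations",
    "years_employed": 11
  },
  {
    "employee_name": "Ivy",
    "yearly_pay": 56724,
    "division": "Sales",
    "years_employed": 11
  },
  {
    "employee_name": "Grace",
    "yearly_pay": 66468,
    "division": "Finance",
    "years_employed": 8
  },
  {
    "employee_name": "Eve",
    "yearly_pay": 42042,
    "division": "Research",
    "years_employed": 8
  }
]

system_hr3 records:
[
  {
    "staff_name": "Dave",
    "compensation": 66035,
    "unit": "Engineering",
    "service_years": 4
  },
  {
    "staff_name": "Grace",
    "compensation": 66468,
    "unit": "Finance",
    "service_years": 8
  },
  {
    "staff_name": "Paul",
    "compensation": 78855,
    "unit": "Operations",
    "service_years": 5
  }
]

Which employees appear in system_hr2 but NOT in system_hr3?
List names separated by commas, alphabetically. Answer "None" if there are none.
Eve, Ivy, Karen

Schema mapping: "employee_name" (system_hr2) = "staff_name" (system_hr3) = employee name

Names in system_hr2: ['Eve', 'Grace', 'Ivy', 'Karen']
Names in system_hr3: ['Dave', 'Grace', 'Paul']

In system_hr2 but not system_hr3: ['Eve', 'Ivy', 'Karen']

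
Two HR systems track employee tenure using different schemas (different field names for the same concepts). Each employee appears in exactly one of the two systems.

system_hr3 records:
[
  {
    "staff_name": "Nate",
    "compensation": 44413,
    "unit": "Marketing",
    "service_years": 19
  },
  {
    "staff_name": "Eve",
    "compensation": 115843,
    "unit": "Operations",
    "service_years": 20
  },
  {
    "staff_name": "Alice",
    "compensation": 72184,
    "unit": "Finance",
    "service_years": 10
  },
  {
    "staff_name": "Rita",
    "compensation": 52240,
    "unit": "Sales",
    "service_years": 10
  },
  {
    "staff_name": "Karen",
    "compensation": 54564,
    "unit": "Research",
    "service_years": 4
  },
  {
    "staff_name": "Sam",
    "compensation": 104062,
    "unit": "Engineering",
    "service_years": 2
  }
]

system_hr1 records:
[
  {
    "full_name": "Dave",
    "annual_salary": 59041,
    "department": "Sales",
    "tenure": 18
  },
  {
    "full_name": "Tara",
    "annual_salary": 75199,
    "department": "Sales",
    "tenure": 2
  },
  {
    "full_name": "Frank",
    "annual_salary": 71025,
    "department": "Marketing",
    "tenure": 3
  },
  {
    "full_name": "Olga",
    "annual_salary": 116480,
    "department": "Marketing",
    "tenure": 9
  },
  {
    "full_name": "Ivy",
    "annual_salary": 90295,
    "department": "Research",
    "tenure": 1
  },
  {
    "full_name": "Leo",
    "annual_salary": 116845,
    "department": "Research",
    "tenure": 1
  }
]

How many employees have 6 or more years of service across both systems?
6

Reconcile schemas: "service_years" (system_hr3) = "tenure" (system_hr1) = years of service

From system_hr3: 4 employees with >= 6 years
From system_hr1: 2 employees with >= 6 years

Total: 4 + 2 = 6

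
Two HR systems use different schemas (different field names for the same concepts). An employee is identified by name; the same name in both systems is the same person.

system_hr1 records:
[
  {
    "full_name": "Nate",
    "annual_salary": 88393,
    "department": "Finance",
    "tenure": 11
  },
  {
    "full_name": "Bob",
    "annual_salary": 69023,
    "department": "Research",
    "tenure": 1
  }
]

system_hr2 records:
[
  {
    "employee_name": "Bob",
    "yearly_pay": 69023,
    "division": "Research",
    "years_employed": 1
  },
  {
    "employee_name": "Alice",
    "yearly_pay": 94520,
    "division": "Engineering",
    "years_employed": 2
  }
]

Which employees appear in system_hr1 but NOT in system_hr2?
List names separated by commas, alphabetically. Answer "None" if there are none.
Nate

Schema mapping: "full_name" (system_hr1) = "employee_name" (system_hr2) = employee name

Names in system_hr1: ['Bob', 'Nate']
Names in system_hr2: ['Alice', 'Bob']

In system_hr1 but not system_hr2: ['Nate']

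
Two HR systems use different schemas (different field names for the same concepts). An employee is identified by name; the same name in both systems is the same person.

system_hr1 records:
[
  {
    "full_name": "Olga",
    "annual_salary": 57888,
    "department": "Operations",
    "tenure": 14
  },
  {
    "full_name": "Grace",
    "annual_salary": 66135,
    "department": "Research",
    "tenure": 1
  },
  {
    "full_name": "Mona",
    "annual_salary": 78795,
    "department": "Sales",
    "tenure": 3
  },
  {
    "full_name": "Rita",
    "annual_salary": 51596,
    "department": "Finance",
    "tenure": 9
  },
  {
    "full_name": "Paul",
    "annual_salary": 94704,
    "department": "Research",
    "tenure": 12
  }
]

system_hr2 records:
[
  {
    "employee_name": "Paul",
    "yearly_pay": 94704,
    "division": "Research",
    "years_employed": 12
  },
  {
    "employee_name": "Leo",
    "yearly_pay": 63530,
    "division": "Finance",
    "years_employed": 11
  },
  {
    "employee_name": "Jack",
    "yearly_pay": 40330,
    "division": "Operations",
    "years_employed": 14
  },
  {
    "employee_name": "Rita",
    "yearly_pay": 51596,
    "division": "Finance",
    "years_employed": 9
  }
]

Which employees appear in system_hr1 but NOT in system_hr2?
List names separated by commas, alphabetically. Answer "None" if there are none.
Grace, Mona, Olga

Schema mapping: "full_name" (system_hr1) = "employee_name" (system_hr2) = employee name

Names in system_hr1: ['Grace', 'Mona', 'Olga', 'Paul', 'Rita']
Names in system_hr2: ['Jack', 'Leo', 'Paul', 'Rita']

In system_hr1 but not system_hr2: ['Grace', 'Mona', 'Olga']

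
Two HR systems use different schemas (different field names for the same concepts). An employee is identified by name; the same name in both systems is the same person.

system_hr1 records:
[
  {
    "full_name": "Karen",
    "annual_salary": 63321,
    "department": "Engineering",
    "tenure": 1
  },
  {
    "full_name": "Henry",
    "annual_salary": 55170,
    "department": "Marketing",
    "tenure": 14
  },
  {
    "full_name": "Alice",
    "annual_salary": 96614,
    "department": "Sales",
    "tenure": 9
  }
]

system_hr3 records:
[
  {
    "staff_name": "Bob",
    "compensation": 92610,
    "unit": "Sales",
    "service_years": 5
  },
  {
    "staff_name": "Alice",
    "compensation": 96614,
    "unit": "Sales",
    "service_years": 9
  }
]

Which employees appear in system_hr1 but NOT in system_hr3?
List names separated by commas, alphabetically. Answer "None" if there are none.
Henry, Karen

Schema mapping: "full_name" (system_hr1) = "staff_name" (system_hr3) = employee name

Names in system_hr1: ['Alice', 'Henry', 'Karen']
Names in system_hr3: ['Alice', 'Bob']

In system_hr1 but not system_hr3: ['Henry', 'Karen']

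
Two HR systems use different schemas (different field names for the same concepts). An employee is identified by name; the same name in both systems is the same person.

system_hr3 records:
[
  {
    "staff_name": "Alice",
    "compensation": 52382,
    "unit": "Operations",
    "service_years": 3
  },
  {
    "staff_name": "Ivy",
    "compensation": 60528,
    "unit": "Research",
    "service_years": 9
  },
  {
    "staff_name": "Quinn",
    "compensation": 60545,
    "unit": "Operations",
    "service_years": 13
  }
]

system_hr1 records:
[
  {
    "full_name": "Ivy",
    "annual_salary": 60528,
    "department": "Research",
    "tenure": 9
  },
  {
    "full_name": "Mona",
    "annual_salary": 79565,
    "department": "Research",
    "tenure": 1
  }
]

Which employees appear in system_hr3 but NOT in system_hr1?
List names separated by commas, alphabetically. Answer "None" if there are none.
Alice, Quinn

Schema mapping: "staff_name" (system_hr3) = "full_name" (system_hr1) = employee name

Names in system_hr3: ['Alice', 'Ivy', 'Quinn']
Names in system_hr1: ['Ivy', 'Mona']

In system_hr3 but not system_hr1: ['Alice', 'Quinn']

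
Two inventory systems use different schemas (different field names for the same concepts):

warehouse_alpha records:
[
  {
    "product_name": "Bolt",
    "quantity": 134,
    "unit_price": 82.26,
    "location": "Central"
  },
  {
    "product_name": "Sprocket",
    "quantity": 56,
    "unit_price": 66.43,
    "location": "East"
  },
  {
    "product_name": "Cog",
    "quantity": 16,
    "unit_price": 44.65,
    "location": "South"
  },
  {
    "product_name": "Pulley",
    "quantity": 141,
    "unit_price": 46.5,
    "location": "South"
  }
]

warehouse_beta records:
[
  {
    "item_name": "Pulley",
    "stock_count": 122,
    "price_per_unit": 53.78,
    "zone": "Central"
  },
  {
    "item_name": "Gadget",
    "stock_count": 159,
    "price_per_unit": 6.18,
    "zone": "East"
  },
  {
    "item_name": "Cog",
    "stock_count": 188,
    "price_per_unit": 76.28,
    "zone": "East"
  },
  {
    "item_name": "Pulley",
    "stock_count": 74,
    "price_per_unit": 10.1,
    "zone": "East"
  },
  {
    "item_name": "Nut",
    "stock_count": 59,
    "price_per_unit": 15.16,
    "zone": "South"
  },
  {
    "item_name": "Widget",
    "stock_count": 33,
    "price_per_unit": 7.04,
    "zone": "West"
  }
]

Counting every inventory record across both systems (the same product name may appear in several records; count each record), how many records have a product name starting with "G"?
1

Schema mapping: "product_name" (warehouse_alpha) = "item_name" (warehouse_beta) = product name

Records with product name starting with "G" in warehouse_alpha: 0
Records with product name starting with "G" in warehouse_beta: 1

Total: 0 + 1 = 1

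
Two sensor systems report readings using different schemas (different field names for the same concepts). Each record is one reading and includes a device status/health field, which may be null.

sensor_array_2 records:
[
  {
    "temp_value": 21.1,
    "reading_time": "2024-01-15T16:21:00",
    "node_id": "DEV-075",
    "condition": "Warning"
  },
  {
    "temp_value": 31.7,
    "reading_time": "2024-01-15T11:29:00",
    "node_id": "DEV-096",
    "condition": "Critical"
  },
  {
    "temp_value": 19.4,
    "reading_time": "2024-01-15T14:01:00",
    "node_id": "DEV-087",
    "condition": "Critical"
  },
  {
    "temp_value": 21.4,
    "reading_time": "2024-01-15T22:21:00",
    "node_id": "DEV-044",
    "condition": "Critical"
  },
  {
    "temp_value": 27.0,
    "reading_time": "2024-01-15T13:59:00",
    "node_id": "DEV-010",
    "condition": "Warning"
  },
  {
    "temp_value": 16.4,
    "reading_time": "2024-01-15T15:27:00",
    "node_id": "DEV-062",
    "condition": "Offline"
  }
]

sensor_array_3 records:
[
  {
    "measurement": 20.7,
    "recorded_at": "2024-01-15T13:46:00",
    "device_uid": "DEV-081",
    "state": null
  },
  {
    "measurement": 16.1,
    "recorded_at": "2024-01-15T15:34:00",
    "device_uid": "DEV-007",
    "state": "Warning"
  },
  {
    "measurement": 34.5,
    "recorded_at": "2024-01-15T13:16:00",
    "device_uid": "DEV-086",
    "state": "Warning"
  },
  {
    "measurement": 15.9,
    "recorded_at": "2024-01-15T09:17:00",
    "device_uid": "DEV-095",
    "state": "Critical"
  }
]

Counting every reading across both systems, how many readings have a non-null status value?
9

Schema mapping: "condition" (sensor_array_2) = "state" (sensor_array_3) = status

Non-null in sensor_array_2: 6
Non-null in sensor_array_3: 3

Total non-null: 6 + 3 = 9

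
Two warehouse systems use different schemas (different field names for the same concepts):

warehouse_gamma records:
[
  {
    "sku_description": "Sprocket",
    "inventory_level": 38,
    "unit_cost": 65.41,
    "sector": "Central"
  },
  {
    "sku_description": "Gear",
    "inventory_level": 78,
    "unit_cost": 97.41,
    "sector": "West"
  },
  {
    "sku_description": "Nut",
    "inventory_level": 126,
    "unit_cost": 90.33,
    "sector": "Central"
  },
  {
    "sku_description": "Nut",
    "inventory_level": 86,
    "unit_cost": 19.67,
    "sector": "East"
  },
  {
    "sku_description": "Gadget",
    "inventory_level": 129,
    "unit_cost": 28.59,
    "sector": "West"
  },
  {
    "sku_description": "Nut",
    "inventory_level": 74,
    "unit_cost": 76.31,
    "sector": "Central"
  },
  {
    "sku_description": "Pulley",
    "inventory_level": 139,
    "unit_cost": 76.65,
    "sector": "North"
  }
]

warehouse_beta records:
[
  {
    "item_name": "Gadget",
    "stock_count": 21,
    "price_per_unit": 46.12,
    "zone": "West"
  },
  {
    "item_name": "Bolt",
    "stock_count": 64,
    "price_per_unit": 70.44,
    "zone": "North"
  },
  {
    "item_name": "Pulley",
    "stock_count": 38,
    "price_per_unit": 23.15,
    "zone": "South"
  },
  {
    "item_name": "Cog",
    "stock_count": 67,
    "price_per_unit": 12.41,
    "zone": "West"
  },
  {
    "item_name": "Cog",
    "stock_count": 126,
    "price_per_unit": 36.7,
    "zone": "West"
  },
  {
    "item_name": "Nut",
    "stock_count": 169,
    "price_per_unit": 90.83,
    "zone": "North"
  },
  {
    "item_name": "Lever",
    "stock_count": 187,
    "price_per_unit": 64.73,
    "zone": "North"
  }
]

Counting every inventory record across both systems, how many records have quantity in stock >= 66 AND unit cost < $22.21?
2

Schema mappings:
- "inventory_level" (warehouse_gamma) = "stock_count" (warehouse_beta) = quantity
- "unit_cost" (warehouse_gamma) = "price_per_unit" (warehouse_beta) = unit cost

Records meeting both conditions in warehouse_gamma: 1
Records meeting both conditions in warehouse_beta: 1

Total: 1 + 1 = 2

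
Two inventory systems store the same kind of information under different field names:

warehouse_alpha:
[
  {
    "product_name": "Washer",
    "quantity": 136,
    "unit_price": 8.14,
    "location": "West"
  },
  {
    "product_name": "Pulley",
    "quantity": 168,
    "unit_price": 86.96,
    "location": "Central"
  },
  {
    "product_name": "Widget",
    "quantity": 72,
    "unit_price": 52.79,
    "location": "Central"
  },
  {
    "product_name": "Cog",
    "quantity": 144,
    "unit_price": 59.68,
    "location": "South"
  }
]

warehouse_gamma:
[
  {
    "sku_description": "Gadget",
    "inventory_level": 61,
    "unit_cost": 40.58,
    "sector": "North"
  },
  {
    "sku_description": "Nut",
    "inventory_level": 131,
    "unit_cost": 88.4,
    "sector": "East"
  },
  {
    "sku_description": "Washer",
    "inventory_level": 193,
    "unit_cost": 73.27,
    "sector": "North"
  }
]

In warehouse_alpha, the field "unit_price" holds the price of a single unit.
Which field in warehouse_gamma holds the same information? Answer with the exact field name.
unit_cost

In warehouse_alpha, "unit_price" holds the price of a single unit.
The fields in warehouse_gamma are: "sku_description", "inventory_level", "unit_cost", "sector".
"unit_cost" is the match: the name refers to the same concept and its values are decimal currency amounts (e.g. 40.58, 88.4).
The other fields ("sku_description", "inventory_level", "sector") hold different kinds of data.

So "unit_price" in warehouse_alpha corresponds to "unit_cost" in warehouse_gamma.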